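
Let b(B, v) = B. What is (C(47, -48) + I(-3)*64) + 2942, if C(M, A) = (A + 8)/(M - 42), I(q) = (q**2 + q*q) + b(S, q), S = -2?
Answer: 3958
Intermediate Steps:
I(q) = -2 + 2*q**2 (I(q) = (q**2 + q*q) - 2 = (q**2 + q**2) - 2 = 2*q**2 - 2 = -2 + 2*q**2)
C(M, A) = (8 + A)/(-42 + M)
(C(47, -48) + I(-3)*64) + 2942 = ((8 - 48)/(-42 + 47) + (-2 + 2*(-3)**2)*64) + 2942 = (-40/5 + (-2 + 2*9)*64) + 2942 = ((1/5)*(-40) + (-2 + 18)*64) + 2942 = (-8 + 16*64) + 2942 = (-8 + 1024) + 2942 = 1016 + 2942 = 3958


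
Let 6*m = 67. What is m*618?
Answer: 6901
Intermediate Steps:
m = 67/6 (m = (1/6)*67 = 67/6 ≈ 11.167)
m*618 = (67/6)*618 = 6901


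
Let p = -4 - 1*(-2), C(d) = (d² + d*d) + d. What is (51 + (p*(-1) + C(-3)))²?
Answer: 4624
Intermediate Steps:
C(d) = d + 2*d² (C(d) = (d² + d²) + d = 2*d² + d = d + 2*d²)
p = -2 (p = -4 + 2 = -2)
(51 + (p*(-1) + C(-3)))² = (51 + (-2*(-1) - 3*(1 + 2*(-3))))² = (51 + (2 - 3*(1 - 6)))² = (51 + (2 - 3*(-5)))² = (51 + (2 + 15))² = (51 + 17)² = 68² = 4624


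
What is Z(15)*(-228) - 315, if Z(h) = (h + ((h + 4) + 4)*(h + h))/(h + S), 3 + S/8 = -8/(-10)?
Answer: 799605/13 ≈ 61508.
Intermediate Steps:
S = -88/5 (S = -24 + 8*(-8/(-10)) = -24 + 8*(-8*(-⅒)) = -24 + 8*(⅘) = -24 + 32/5 = -88/5 ≈ -17.600)
Z(h) = (h + 2*h*(8 + h))/(-88/5 + h) (Z(h) = (h + ((h + 4) + 4)*(h + h))/(h - 88/5) = (h + ((4 + h) + 4)*(2*h))/(-88/5 + h) = (h + (8 + h)*(2*h))/(-88/5 + h) = (h + 2*h*(8 + h))/(-88/5 + h))
Z(15)*(-228) - 315 = (5*15*(17 + 2*15)/(-88 + 5*15))*(-228) - 315 = (5*15*(17 + 30)/(-88 + 75))*(-228) - 315 = (5*15*47/(-13))*(-228) - 315 = (5*15*(-1/13)*47)*(-228) - 315 = -3525/13*(-228) - 315 = 803700/13 - 315 = 799605/13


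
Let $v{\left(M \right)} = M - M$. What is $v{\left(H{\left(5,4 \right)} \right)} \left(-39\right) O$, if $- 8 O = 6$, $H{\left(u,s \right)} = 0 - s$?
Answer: $0$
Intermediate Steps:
$H{\left(u,s \right)} = - s$
$O = - \frac{3}{4}$ ($O = \left(- \frac{1}{8}\right) 6 = - \frac{3}{4} \approx -0.75$)
$v{\left(M \right)} = 0$
$v{\left(H{\left(5,4 \right)} \right)} \left(-39\right) O = 0 \left(-39\right) \left(- \frac{3}{4}\right) = 0 \left(- \frac{3}{4}\right) = 0$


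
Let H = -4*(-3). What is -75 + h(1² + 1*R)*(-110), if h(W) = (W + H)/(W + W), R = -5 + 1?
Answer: 90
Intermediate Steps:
H = 12
R = -4
h(W) = (12 + W)/(2*W) (h(W) = (W + 12)/(W + W) = (12 + W)/((2*W)) = (12 + W)*(1/(2*W)) = (12 + W)/(2*W))
-75 + h(1² + 1*R)*(-110) = -75 + ((12 + (1² + 1*(-4)))/(2*(1² + 1*(-4))))*(-110) = -75 + ((12 + (1 - 4))/(2*(1 - 4)))*(-110) = -75 + ((½)*(12 - 3)/(-3))*(-110) = -75 + ((½)*(-⅓)*9)*(-110) = -75 - 3/2*(-110) = -75 + 165 = 90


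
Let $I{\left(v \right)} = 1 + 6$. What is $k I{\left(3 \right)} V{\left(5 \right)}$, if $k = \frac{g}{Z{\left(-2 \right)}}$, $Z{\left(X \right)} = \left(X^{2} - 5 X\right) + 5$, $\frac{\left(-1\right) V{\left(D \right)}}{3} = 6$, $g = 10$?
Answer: $- \frac{1260}{19} \approx -66.316$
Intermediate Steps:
$V{\left(D \right)} = -18$ ($V{\left(D \right)} = \left(-3\right) 6 = -18$)
$Z{\left(X \right)} = 5 + X^{2} - 5 X$
$k = \frac{10}{19}$ ($k = \frac{10}{5 + \left(-2\right)^{2} - -10} = \frac{10}{5 + 4 + 10} = \frac{10}{19} \approx 0.52632$)
$I{\left(v \right)} = 7$
$k I{\left(3 \right)} V{\left(5 \right)} = \frac{10}{19} \cdot 7 \left(-18\right) = \frac{70}{19} \left(-18\right) = - \frac{1260}{19}$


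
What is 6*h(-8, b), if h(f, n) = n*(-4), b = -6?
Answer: 144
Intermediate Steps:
h(f, n) = -4*n
6*h(-8, b) = 6*(-4*(-6)) = 6*24 = 144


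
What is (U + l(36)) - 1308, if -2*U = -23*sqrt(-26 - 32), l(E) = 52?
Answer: -1256 + 23*I*sqrt(58)/2 ≈ -1256.0 + 87.581*I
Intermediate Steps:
U = 23*I*sqrt(58)/2 (U = -(-23)*sqrt(-26 - 32)/2 = -(-23)*sqrt(-58)/2 = -(-23)*I*sqrt(58)/2 = 23*I*sqrt(58)/2 ≈ 87.581*I)
(U + l(36)) - 1308 = (23*I*sqrt(58)/2 + 52) - 1308 = (52 + 23*I*sqrt(58)/2) - 1308 = -1256 + 23*I*sqrt(58)/2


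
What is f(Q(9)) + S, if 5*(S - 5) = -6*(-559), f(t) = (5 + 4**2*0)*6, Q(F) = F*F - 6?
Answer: 3529/5 ≈ 705.80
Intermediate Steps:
Q(F) = -6 + F**2 (Q(F) = F**2 - 6 = -6 + F**2)
f(t) = 30 (f(t) = (5 + 16*0)*6 = (5 + 0)*6 = 5*6 = 30)
S = 3379/5 (S = 5 + (-6*(-559))/5 = 5 + (1/5)*3354 = 5 + 3354/5 = 3379/5 ≈ 675.80)
f(Q(9)) + S = 30 + 3379/5 = 3529/5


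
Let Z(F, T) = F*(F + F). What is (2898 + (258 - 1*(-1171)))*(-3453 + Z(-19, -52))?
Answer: -11817037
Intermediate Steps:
Z(F, T) = 2*F**2 (Z(F, T) = F*(2*F) = 2*F**2)
(2898 + (258 - 1*(-1171)))*(-3453 + Z(-19, -52)) = (2898 + (258 - 1*(-1171)))*(-3453 + 2*(-19)**2) = (2898 + (258 + 1171))*(-3453 + 2*361) = (2898 + 1429)*(-3453 + 722) = 4327*(-2731) = -11817037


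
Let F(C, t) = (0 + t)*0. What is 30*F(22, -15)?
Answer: 0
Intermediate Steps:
F(C, t) = 0 (F(C, t) = t*0 = 0)
30*F(22, -15) = 30*0 = 0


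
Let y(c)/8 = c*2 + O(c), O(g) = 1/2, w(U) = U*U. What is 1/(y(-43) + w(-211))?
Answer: 1/43837 ≈ 2.2812e-5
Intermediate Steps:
w(U) = U²
O(g) = ½
y(c) = 4 + 16*c (y(c) = 8*(c*2 + ½) = 8*(2*c + ½) = 8*(½ + 2*c) = 4 + 16*c)
1/(y(-43) + w(-211)) = 1/((4 + 16*(-43)) + (-211)²) = 1/((4 - 688) + 44521) = 1/(-684 + 44521) = 1/43837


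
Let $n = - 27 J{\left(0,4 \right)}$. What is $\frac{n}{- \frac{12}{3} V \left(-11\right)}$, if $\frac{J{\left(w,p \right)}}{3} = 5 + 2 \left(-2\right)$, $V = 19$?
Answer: $- \frac{81}{836} \approx -0.09689$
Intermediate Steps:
$J{\left(w,p \right)} = 3$ ($J{\left(w,p \right)} = 3 \left(5 + 2 \left(-2\right)\right) = 3 \left(5 - 4\right) = 3 \cdot 1 = 3$)
$n = -81$ ($n = \left(-27\right) 3 = -81$)
$\frac{n}{- \frac{12}{3} V \left(-11\right)} = - \frac{81}{- \frac{12}{3} \cdot 19 \left(-11\right)} = - \frac{81}{\left(-12\right) \frac{1}{3} \cdot 19 \left(-11\right)} = - \frac{81}{\left(-4\right) 19 \left(-11\right)} = - \frac{81}{\left(-76\right) \left(-11\right)} = - \frac{81}{836}$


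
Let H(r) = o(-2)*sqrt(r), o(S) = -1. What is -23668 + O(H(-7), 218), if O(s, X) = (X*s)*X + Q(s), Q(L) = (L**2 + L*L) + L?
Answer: -23682 - 47525*I*sqrt(7) ≈ -23682.0 - 1.2574e+5*I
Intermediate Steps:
Q(L) = L + 2*L**2 (Q(L) = (L**2 + L**2) + L = 2*L**2 + L = L + 2*L**2)
H(r) = -sqrt(r)
O(s, X) = s*X**2 + s*(1 + 2*s) (O(s, X) = (X*s)*X + s*(1 + 2*s) = s*X**2 + s*(1 + 2*s))
-23668 + O(H(-7), 218) = -23668 + (-sqrt(-7))*(1 + 218**2 + 2*(-sqrt(-7))) = -23668 + (-I*sqrt(7))*(1 + 47524 + 2*(-I*sqrt(7))) = -23668 + (-I*sqrt(7))*(1 + 47524 - 2*I*sqrt(7)) = -23668 + (-I*sqrt(7))*(47525 - 2*I*sqrt(7)) = -23668 - I*sqrt(7)*(47525 - 2*I*sqrt(7))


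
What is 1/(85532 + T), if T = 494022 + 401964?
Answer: 1/981518 ≈ 1.0188e-6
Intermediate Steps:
T = 895986
1/(85532 + T) = 1/(85532 + 895986) = 1/981518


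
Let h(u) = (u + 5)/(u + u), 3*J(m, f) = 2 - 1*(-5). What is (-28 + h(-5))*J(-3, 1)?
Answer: -196/3 ≈ -65.333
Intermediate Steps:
J(m, f) = 7/3 (J(m, f) = (2 - 1*(-5))/3 = (2 + 5)/3 = (⅓)*7 = 7/3)
h(u) = (5 + u)/(2*u) (h(u) = (5 + u)/((2*u)) = (5 + u)*(1/(2*u)) = (5 + u)/(2*u))
(-28 + h(-5))*J(-3, 1) = (-28 + (½)*(5 - 5)/(-5))*(7/3) = (-28 + (½)*(-⅕)*0)*(7/3) = (-28 + 0)*(7/3) = -28*7/3 = -196/3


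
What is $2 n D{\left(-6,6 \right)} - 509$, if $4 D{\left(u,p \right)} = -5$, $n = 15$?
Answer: $- \frac{1093}{2} \approx -546.5$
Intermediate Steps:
$D{\left(u,p \right)} = - \frac{5}{4}$ ($D{\left(u,p \right)} = \frac{1}{4} \left(-5\right) = - \frac{5}{4}$)
$2 n D{\left(-6,6 \right)} - 509 = 2 \cdot 15 \left(- \frac{5}{4}\right) - 509 = 30 \left(- \frac{5}{4}\right) - 509 = - \frac{75}{2} - 509 = - \frac{1093}{2}$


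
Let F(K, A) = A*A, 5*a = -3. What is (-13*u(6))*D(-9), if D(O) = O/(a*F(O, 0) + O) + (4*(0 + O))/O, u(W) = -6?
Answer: 390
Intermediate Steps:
a = -3/5 (a = (1/5)*(-3) = -3/5 ≈ -0.60000)
F(K, A) = A**2
D(O) = 5 (D(O) = O/(-3/5*0**2 + O) + (4*(0 + O))/O = O/(-3/5*0 + O) + (4*O)/O = O/(0 + O) + 4 = O/O + 4 = 1 + 4 = 5)
(-13*u(6))*D(-9) = -13*(-6)*5 = 78*5 = 390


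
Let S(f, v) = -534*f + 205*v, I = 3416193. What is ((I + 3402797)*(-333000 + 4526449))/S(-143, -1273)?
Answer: -28595086796510/184603 ≈ -1.5490e+8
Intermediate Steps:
((I + 3402797)*(-333000 + 4526449))/S(-143, -1273) = ((3416193 + 3402797)*(-333000 + 4526449))/(-534*(-143) + 205*(-1273)) = (6818990*4193449)/(76362 - 260965) = 28595086796510/(-184603) = 28595086796510*(-1/184603) = -28595086796510/184603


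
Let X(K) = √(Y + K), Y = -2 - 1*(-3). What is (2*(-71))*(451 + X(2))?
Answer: -64042 - 142*√3 ≈ -64288.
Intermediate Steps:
Y = 1 (Y = -2 + 3 = 1)
X(K) = √(1 + K)
(2*(-71))*(451 + X(2)) = (2*(-71))*(451 + √(1 + 2)) = -142*(451 + √3) = -64042 - 142*√3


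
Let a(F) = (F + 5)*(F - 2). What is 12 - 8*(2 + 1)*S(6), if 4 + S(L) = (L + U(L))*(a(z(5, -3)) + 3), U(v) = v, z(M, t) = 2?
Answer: -756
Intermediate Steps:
a(F) = (-2 + F)*(5 + F) (a(F) = (5 + F)*(-2 + F) = (-2 + F)*(5 + F))
S(L) = -4 + 6*L (S(L) = -4 + (L + L)*((-10 + 2² + 3*2) + 3) = -4 + (2*L)*((-10 + 4 + 6) + 3) = -4 + (2*L)*(0 + 3) = -4 + (2*L)*3 = -4 + 6*L)
12 - 8*(2 + 1)*S(6) = 12 - 8*(2 + 1)*(-4 + 6*6) = 12 - 24*(-4 + 36) = 12 - 24*32 = 12 - 8*96 = 12 - 768 = -756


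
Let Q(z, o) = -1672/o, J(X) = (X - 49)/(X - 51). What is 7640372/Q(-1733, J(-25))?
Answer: -70673441/15884 ≈ -4449.3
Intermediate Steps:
J(X) = (-49 + X)/(-51 + X)
7640372/Q(-1733, J(-25)) = 7640372/((-1672*(-51 - 25)/(-49 - 25))) = 7640372/((-1672/(-74/(-76)))) = 7640372/((-1672/((-1/76*(-74))))) = 7640372/((-1672/37/38)) = 7640372/((-1672*38/37)) = 7640372/(-63536/37) = 7640372*(-37/63536) = -70673441/15884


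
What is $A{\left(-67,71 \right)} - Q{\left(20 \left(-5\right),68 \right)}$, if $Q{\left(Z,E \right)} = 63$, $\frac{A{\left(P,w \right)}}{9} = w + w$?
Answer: $1215$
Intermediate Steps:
$A{\left(P,w \right)} = 18 w$ ($A{\left(P,w \right)} = 9 \left(w + w\right) = 9 \cdot 2 w = 18 w$)
$A{\left(-67,71 \right)} - Q{\left(20 \left(-5\right),68 \right)} = 18 \cdot 71 - 63 = 1278 - 63 = 1215$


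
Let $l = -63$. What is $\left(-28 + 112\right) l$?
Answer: $-5292$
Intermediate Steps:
$\left(-28 + 112\right) l = \left(-28 + 112\right) \left(-63\right) = 84 \left(-63\right) = -5292$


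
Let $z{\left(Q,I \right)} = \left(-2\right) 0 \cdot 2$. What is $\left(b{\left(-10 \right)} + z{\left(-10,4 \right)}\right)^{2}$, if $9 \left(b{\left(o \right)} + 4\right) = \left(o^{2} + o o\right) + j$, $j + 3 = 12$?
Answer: $\frac{29929}{81} \approx 369.49$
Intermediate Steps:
$j = 9$ ($j = -3 + 12 = 9$)
$z{\left(Q,I \right)} = 0$ ($z{\left(Q,I \right)} = 0 \cdot 2 = 0$)
$b{\left(o \right)} = -3 + \frac{2 o^{2}}{9}$ ($b{\left(o \right)} = -4 + \frac{\left(o^{2} + o o\right) + 9}{9} = -4 + \frac{\left(o^{2} + o^{2}\right) + 9}{9} = -4 + \frac{2 o^{2} + 9}{9} = -4 + \frac{9 + 2 o^{2}}{9} = -4 + \left(1 + \frac{2 o^{2}}{9}\right) = -3 + \frac{2 o^{2}}{9}$)
$\left(b{\left(-10 \right)} + z{\left(-10,4 \right)}\right)^{2} = \left(\left(-3 + \frac{2 \left(-10\right)^{2}}{9}\right) + 0\right)^{2} = \left(\left(-3 + \frac{2}{9} \cdot 100\right) + 0\right)^{2} = \left(\left(-3 + \frac{200}{9}\right) + 0\right)^{2} = \left(\frac{173}{9} + 0\right)^{2} = \left(\frac{173}{9}\right)^{2} = \frac{29929}{81}$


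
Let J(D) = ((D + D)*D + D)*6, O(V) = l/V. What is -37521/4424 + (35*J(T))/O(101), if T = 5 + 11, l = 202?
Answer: 245229039/4424 ≈ 55432.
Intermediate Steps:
O(V) = 202/V
T = 16
J(D) = 6*D + 12*D**2 (J(D) = ((2*D)*D + D)*6 = (2*D**2 + D)*6 = (D + 2*D**2)*6 = 6*D + 12*D**2)
-37521/4424 + (35*J(T))/O(101) = -37521/4424 + (35*(6*16*(1 + 2*16)))/((202/101)) = -37521*1/4424 + (35*(6*16*(1 + 32)))/((202*(1/101))) = -37521/4424 + (35*(6*16*33))/2 = -37521/4424 + (35*3168)*(1/2) = -37521/4424 + 110880*(1/2) = -37521/4424 + 55440 = 245229039/4424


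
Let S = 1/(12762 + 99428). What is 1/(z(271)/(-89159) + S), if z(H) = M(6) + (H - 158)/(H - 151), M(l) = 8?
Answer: -120032978520/10968079 ≈ -10944.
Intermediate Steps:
S = 1/112190 ≈ 8.9135e-6
z(H) = 8 + (-158 + H)/(-151 + H) (z(H) = 8 + (H - 158)/(H - 151) = 8 + (-158 + H)/(-151 + H))
1/(z(271)/(-89159) + S) = 1/(((-1366 + 9*271)/(-151 + 271))/(-89159) + 1/112190) = 1/(((-1366 + 2439)/120)*(-1/89159) + 1/112190) = 1/(((1/120)*1073)*(-1/89159) + 1/112190) = 1/((1073/120)*(-1/89159) + 1/112190) = 1/(-1073/10699080 + 1/112190) = 1/(-10968079/120032978520) = -120032978520/10968079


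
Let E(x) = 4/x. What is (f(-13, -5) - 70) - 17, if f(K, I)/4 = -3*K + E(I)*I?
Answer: 85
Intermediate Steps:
f(K, I) = 16 - 12*K (f(K, I) = 4*(-3*K + (4/I)*I) = 4*(-3*K + 4) = 4*(4 - 3*K) = 16 - 12*K)
(f(-13, -5) - 70) - 17 = ((16 - 12*(-13)) - 70) - 17 = ((16 + 156) - 70) - 17 = (172 - 70) - 17 = 102 - 17 = 85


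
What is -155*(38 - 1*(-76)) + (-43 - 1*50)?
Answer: -17763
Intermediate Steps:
-155*(38 - 1*(-76)) + (-43 - 1*50) = -155*(38 + 76) + (-43 - 50) = -155*114 - 93 = -17670 - 93 = -17763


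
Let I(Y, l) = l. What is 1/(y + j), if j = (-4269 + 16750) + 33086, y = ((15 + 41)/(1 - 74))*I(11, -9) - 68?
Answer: 73/3321931 ≈ 2.1975e-5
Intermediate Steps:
y = -4460/73 (y = ((15 + 41)/(1 - 74))*(-9) - 68 = (56/(-73))*(-9) - 68 = (56*(-1/73))*(-9) - 68 = -56/73*(-9) - 68 = 504/73 - 68 = -4460/73 ≈ -61.096)
j = 45567 (j = 12481 + 33086 = 45567)
1/(y + j) = 1/(-4460/73 + 45567) = 1/(3321931/73) = 73/3321931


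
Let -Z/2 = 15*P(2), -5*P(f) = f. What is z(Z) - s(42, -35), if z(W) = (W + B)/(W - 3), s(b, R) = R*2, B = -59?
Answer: 583/9 ≈ 64.778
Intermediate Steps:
P(f) = -f/5
s(b, R) = 2*R
Z = 12 (Z = -30*(-⅕*2) = -30*(-2)/5 = -2*(-6) = 12)
z(W) = (-59 + W)/(-3 + W) (z(W) = (W - 59)/(W - 3) = (-59 + W)/(-3 + W))
z(Z) - s(42, -35) = (-59 + 12)/(-3 + 12) - 2*(-35) = -47/9 - 1*(-70) = (⅑)*(-47) + 70 = -47/9 + 70 = 583/9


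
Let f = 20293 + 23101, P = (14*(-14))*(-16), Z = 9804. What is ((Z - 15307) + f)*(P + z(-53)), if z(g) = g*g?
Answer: 225261995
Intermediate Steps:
z(g) = g²
P = 3136 (P = -196*(-16) = 3136)
f = 43394
((Z - 15307) + f)*(P + z(-53)) = ((9804 - 15307) + 43394)*(3136 + (-53)²) = (-5503 + 43394)*(3136 + 2809) = 37891*5945 = 225261995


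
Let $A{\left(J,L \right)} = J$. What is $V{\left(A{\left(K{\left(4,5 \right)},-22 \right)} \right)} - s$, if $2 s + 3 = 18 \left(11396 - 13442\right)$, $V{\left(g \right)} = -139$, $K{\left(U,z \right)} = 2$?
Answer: $\frac{36553}{2} \approx 18277.0$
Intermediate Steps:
$s = - \frac{36831}{2}$ ($s = - \frac{3}{2} + \frac{18 \left(11396 - 13442\right)}{2} = - \frac{3}{2} + \frac{18 \left(-2046\right)}{2} = - \frac{3}{2} + \frac{1}{2} \left(-36828\right) = - \frac{3}{2} - 18414 = - \frac{36831}{2} \approx -18416.0$)
$V{\left(A{\left(K{\left(4,5 \right)},-22 \right)} \right)} - s = -139 - - \frac{36831}{2} = -139 + \frac{36831}{2} = \frac{36553}{2}$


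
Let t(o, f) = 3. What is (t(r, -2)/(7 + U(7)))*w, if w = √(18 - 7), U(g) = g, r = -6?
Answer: 3*√11/14 ≈ 0.71071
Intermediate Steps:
w = √11 ≈ 3.3166
(t(r, -2)/(7 + U(7)))*w = (3/(7 + 7))*√11 = (3/14)*√11 = ((1/14)*3)*√11 = 3*√11/14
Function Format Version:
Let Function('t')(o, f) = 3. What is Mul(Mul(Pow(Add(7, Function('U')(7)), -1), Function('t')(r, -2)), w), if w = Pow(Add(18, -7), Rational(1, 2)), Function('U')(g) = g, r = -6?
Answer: Mul(Rational(3, 14), Pow(11, Rational(1, 2))) ≈ 0.71071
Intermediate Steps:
w = Pow(11, Rational(1, 2)) ≈ 3.3166
Mul(Mul(Pow(Add(7, Function('U')(7)), -1), Function('t')(r, -2)), w) = Mul(Mul(Pow(Add(7, 7), -1), 3), Pow(11, Rational(1, 2))) = Mul(Mul(Pow(14, -1), 3), Pow(11, Rational(1, 2))) = Mul(Mul(Rational(1, 14), 3), Pow(11, Rational(1, 2))) = Mul(Rational(3, 14), Pow(11, Rational(1, 2)))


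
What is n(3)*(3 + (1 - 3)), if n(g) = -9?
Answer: -9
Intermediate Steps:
n(3)*(3 + (1 - 3)) = -9*(3 + (1 - 3)) = -9*(3 - 2) = -9*1 = -9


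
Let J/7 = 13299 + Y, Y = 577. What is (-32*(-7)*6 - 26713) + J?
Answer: 71763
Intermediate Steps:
J = 97132 (J = 7*(13299 + 577) = 7*13876 = 97132)
(-32*(-7)*6 - 26713) + J = (-32*(-7)*6 - 26713) + 97132 = (224*6 - 26713) + 97132 = (1344 - 26713) + 97132 = -25369 + 97132 = 71763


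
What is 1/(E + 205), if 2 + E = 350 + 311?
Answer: 1/864 ≈ 0.0011574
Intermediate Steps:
E = 659 (E = -2 + (350 + 311) = -2 + 661 = 659)
1/(E + 205) = 1/(659 + 205) = 1/864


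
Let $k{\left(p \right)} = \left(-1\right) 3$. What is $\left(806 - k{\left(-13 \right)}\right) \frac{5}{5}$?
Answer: $809$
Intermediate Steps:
$k{\left(p \right)} = -3$
$\left(806 - k{\left(-13 \right)}\right) \frac{5}{5} = \left(806 - -3\right) \frac{5}{5} = \left(806 + 3\right) 5 \cdot \frac{1}{5} = 809 \cdot 1 = 809$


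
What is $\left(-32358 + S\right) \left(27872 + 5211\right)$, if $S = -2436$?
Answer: $-1151089902$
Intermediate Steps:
$\left(-32358 + S\right) \left(27872 + 5211\right) = \left(-32358 - 2436\right) \left(27872 + 5211\right) = \left(-34794\right) 33083 = -1151089902$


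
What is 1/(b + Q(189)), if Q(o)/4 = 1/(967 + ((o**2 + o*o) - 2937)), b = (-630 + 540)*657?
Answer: -17368/1026969839 ≈ -1.6912e-5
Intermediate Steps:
b = -59130 (b = -90*657 = -59130)
Q(o) = 4/(-1970 + 2*o**2) (Q(o) = 4/(967 + ((o**2 + o*o) - 2937)) = 4/(967 + ((o**2 + o**2) - 2937)) = 4/(967 + (2*o**2 - 2937)) = 4/(967 + (-2937 + 2*o**2)) = 4/(-1970 + 2*o**2))
1/(b + Q(189)) = 1/(-59130 + 2/(-985 + 189**2)) = 1/(-59130 + 2/(-985 + 35721)) = 1/(-59130 + 2/34736) = 1/(-59130 + 2*(1/34736)) = 1/(-59130 + 1/17368) = 1/(-1026969839/17368) = -17368/1026969839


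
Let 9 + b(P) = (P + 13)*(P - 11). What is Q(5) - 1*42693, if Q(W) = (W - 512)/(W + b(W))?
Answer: -4781109/112 ≈ -42689.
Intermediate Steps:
b(P) = -9 + (-11 + P)*(13 + P) (b(P) = -9 + (P + 13)*(P - 11) = -9 + (13 + P)*(-11 + P) = -9 + (-11 + P)*(13 + P))
Q(W) = (-512 + W)/(-152 + W² + 3*W) (Q(W) = (W - 512)/(W + (-152 + W² + 2*W)) = (-512 + W)/(-152 + W² + 3*W))
Q(5) - 1*42693 = (-512 + 5)/(-152 + 5² + 3*5) - 1*42693 = -507/(-152 + 25 + 15) - 42693 = -507/(-112) - 42693 = -1/112*(-507) - 42693 = 507/112 - 42693 = -4781109/112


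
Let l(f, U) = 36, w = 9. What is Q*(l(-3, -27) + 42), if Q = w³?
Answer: 56862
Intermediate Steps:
Q = 729 (Q = 9³ = 729)
Q*(l(-3, -27) + 42) = 729*(36 + 42) = 729*78 = 56862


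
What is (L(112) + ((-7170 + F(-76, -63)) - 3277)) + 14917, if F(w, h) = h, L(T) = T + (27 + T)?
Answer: 4658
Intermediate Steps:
L(T) = 27 + 2*T
(L(112) + ((-7170 + F(-76, -63)) - 3277)) + 14917 = ((27 + 2*112) + ((-7170 - 63) - 3277)) + 14917 = ((27 + 224) + (-7233 - 3277)) + 14917 = (251 - 10510) + 14917 = -10259 + 14917 = 4658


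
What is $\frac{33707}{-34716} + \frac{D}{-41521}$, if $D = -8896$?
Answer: $- \frac{1090714811}{1441443036} \approx -0.75668$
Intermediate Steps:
$\frac{33707}{-34716} + \frac{D}{-41521} = \frac{33707}{-34716} - \frac{8896}{-41521} = 33707 \left(- \frac{1}{34716}\right) - - \frac{8896}{41521} = - \frac{33707}{34716} + \frac{8896}{41521} = - \frac{1090714811}{1441443036}$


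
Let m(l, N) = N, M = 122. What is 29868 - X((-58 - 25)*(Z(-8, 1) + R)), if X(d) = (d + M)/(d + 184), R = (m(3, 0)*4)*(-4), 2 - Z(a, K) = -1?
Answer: 1941293/65 ≈ 29866.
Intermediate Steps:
Z(a, K) = 3 (Z(a, K) = 2 - 1*(-1) = 2 + 1 = 3)
R = 0 (R = (0*4)*(-4) = 0*(-4) = 0)
X(d) = (122 + d)/(184 + d) (X(d) = (d + 122)/(d + 184) = (122 + d)/(184 + d))
29868 - X((-58 - 25)*(Z(-8, 1) + R)) = 29868 - (122 + (-58 - 25)*(3 + 0))/(184 + (-58 - 25)*(3 + 0)) = 29868 - (122 - 83*3)/(184 - 83*3) = 29868 - (122 - 249)/(184 - 249) = 29868 - (-127)/(-65) = 29868 - (-1)*(-127)/65 = 29868 - 1*127/65 = 29868 - 127/65 = 1941293/65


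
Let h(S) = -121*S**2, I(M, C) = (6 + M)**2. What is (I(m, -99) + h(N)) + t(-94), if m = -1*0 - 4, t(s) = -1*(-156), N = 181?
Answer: -3963921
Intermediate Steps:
t(s) = 156
m = -4 (m = 0 - 4 = -4)
(I(m, -99) + h(N)) + t(-94) = ((6 - 4)**2 - 121*181**2) + 156 = (2**2 - 121*32761) + 156 = (4 - 3964081) + 156 = -3964077 + 156 = -3963921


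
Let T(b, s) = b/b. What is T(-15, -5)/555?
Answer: 1/555 ≈ 0.0018018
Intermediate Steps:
T(b, s) = 1
T(-15, -5)/555 = 1/555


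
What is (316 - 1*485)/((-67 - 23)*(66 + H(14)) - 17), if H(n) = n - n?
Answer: 169/5957 ≈ 0.028370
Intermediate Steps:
H(n) = 0
(316 - 1*485)/((-67 - 23)*(66 + H(14)) - 17) = (316 - 1*485)/((-67 - 23)*(66 + 0) - 17) = (316 - 485)/(-90*66 - 17) = -169/(-5940 - 17) = -169/(-5957) = -169*(-1/5957) = 169/5957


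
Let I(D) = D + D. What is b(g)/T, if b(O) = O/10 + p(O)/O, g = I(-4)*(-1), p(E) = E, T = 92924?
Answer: 9/464620 ≈ 1.9371e-5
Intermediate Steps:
I(D) = 2*D
g = 8 (g = (2*(-4))*(-1) = -8*(-1) = 8)
b(O) = 1 + O/10 (b(O) = O/10 + O/O = O*(⅒) + 1 = O/10 + 1 = 1 + O/10)
b(g)/T = (1 + (⅒)*8)/92924 = (1 + ⅘)*(1/92924) = (9/5)*(1/92924) = 9/464620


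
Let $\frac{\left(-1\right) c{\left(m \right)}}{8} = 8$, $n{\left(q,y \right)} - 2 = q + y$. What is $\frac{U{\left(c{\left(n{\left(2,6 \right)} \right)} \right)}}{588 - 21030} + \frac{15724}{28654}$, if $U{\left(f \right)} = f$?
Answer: $\frac{80815966}{146436267} \approx 0.55188$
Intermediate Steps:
$n{\left(q,y \right)} = 2 + q + y$ ($n{\left(q,y \right)} = 2 + \left(q + y\right) = 2 + q + y$)
$c{\left(m \right)} = -64$ ($c{\left(m \right)} = \left(-8\right) 8 = -64$)
$\frac{U{\left(c{\left(n{\left(2,6 \right)} \right)} \right)}}{588 - 21030} + \frac{15724}{28654} = - \frac{64}{588 - 21030} + \frac{15724}{28654} = - \frac{64}{-20442} + 15724 \cdot \frac{1}{28654} = \left(-64\right) \left(- \frac{1}{20442}\right) + \frac{7862}{14327} = \frac{32}{10221} + \frac{7862}{14327} = \frac{80815966}{146436267}$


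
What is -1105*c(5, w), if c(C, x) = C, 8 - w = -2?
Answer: -5525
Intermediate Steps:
w = 10 (w = 8 - 1*(-2) = 8 + 2 = 10)
-1105*c(5, w) = -1105*5 = -5525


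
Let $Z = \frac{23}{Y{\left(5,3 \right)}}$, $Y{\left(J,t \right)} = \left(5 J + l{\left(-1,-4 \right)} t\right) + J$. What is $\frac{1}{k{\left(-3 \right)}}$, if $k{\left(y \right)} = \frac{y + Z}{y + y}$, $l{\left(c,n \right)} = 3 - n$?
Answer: $\frac{153}{65} \approx 2.3538$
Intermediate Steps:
$Y{\left(J,t \right)} = 6 J + 7 t$ ($Y{\left(J,t \right)} = \left(5 J + \left(3 - -4\right) t\right) + J = \left(5 J + \left(3 + 4\right) t\right) + J = \left(5 J + 7 t\right) + J = 6 J + 7 t$)
$Z = \frac{23}{51}$ ($Z = \frac{23}{6 \cdot 5 + 7 \cdot 3} = \frac{23}{30 + 21} = \frac{23}{51} \approx 0.45098$)
$k{\left(y \right)} = \frac{\frac{23}{51} + y}{2 y}$ ($k{\left(y \right)} = \frac{y + \frac{23}{51}}{y + y} = \frac{\frac{23}{51} + y}{2 y}$)
$\frac{1}{k{\left(-3 \right)}} = \frac{1}{\frac{1}{102} \frac{1}{-3} \left(23 + 51 \left(-3\right)\right)} = \frac{1}{\frac{1}{102} \left(- \frac{1}{3}\right) \left(23 - 153\right)} = \frac{1}{\frac{1}{102} \left(- \frac{1}{3}\right) \left(-130\right)} = \frac{1}{\frac{65}{153}} = \frac{153}{65}$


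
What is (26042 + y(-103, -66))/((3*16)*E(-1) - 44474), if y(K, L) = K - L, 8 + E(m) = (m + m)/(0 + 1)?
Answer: -3715/6422 ≈ -0.57848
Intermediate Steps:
E(m) = -8 + 2*m (E(m) = -8 + (m + m)/(0 + 1) = -8 + (2*m)/1 = -8 + (2*m)*1 = -8 + 2*m)
(26042 + y(-103, -66))/((3*16)*E(-1) - 44474) = (26042 + (-103 - 1*(-66)))/((3*16)*(-8 + 2*(-1)) - 44474) = (26042 + (-103 + 66))/(48*(-8 - 2) - 44474) = (26042 - 37)/(48*(-10) - 44474) = 26005/(-480 - 44474) = 26005/(-44954) = 26005*(-1/44954) = -3715/6422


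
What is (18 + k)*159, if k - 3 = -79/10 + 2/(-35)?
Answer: 145167/70 ≈ 2073.8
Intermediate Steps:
k = -347/70 (k = 3 + (-79/10 + 2/(-35)) = 3 + (-79*⅒ + 2*(-1/35)) = 3 + (-79/10 - 2/35) = 3 - 557/70 = -347/70 ≈ -4.9571)
(18 + k)*159 = (18 - 347/70)*159 = (913/70)*159 = 145167/70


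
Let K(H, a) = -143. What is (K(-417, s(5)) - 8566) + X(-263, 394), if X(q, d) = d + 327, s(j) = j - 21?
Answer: -7988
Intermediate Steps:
s(j) = -21 + j
X(q, d) = 327 + d
(K(-417, s(5)) - 8566) + X(-263, 394) = (-143 - 8566) + (327 + 394) = -8709 + 721 = -7988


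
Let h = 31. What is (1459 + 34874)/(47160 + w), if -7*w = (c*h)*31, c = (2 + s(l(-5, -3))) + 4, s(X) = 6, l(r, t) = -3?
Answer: 84777/106196 ≈ 0.79831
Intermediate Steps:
c = 12 (c = (2 + 6) + 4 = 8 + 4 = 12)
w = -11532/7 (w = -12*31*31/7 = -372*31/7 = -1/7*11532 = -11532/7 ≈ -1647.4)
(1459 + 34874)/(47160 + w) = (1459 + 34874)/(47160 - 11532/7) = 36333/(318588/7) = 36333*(7/318588) = 84777/106196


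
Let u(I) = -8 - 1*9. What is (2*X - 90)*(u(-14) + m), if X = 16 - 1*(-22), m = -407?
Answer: 5936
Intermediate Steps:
u(I) = -17 (u(I) = -8 - 9 = -17)
X = 38 (X = 16 + 22 = 38)
(2*X - 90)*(u(-14) + m) = (2*38 - 90)*(-17 - 407) = (76 - 90)*(-424) = -14*(-424) = 5936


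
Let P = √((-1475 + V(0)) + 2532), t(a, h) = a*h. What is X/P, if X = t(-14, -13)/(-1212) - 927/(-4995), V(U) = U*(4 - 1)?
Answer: 3971*√1057/118500270 ≈ 0.0010895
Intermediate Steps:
V(U) = 3*U (V(U) = U*3 = 3*U)
X = 3971/112110 (X = -14*(-13)/(-1212) - 927/(-4995) = 182*(-1/1212) - 927*(-1/4995) = -91/606 + 103/555 = 3971/112110 ≈ 0.035421)
P = √1057 (P = √((-1475 + 3*0) + 2532) = √((-1475 + 0) + 2532) = √(-1475 + 2532) = √1057 ≈ 32.512)
X/P = 3971/(112110*(√1057)) = 3971*(√1057/1057)/112110 = 3971*√1057/118500270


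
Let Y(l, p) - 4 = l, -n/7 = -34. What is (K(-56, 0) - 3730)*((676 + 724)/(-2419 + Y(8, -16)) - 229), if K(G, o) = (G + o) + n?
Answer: 1960635444/2407 ≈ 8.1456e+5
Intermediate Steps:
n = 238 (n = -7*(-34) = 238)
Y(l, p) = 4 + l
K(G, o) = 238 + G + o (K(G, o) = (G + o) + 238 = 238 + G + o)
(K(-56, 0) - 3730)*((676 + 724)/(-2419 + Y(8, -16)) - 229) = ((238 - 56 + 0) - 3730)*((676 + 724)/(-2419 + (4 + 8)) - 229) = (182 - 3730)*(1400/(-2419 + 12) - 229) = -3548*(1400/(-2407) - 229) = -3548*(1400*(-1/2407) - 229) = -3548*(-1400/2407 - 229) = -3548*(-552603/2407) = 1960635444/2407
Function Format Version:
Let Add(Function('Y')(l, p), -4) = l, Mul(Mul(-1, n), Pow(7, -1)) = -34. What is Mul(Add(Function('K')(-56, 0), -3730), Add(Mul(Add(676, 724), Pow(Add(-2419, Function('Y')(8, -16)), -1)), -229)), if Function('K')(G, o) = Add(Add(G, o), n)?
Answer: Rational(1960635444, 2407) ≈ 8.1456e+5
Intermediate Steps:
n = 238 (n = Mul(-7, -34) = 238)
Function('Y')(l, p) = Add(4, l)
Function('K')(G, o) = Add(238, G, o) (Function('K')(G, o) = Add(Add(G, o), 238) = Add(238, G, o))
Mul(Add(Function('K')(-56, 0), -3730), Add(Mul(Add(676, 724), Pow(Add(-2419, Function('Y')(8, -16)), -1)), -229)) = Mul(Add(Add(238, -56, 0), -3730), Add(Mul(Add(676, 724), Pow(Add(-2419, Add(4, 8)), -1)), -229)) = Mul(Add(182, -3730), Add(Mul(1400, Pow(Add(-2419, 12), -1)), -229)) = Mul(-3548, Add(Mul(1400, Pow(-2407, -1)), -229)) = Mul(-3548, Add(Mul(1400, Rational(-1, 2407)), -229)) = Mul(-3548, Add(Rational(-1400, 2407), -229)) = Mul(-3548, Rational(-552603, 2407)) = Rational(1960635444, 2407)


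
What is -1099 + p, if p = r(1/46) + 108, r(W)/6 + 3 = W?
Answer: -23204/23 ≈ -1008.9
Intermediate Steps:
r(W) = -18 + 6*W
p = 2073/23 (p = (-18 + 6/46) + 108 = (-18 + 6*(1/46)) + 108 = (-18 + 3/23) + 108 = -411/23 + 108 = 2073/23 ≈ 90.130)
-1099 + p = -1099 + 2073/23 = -23204/23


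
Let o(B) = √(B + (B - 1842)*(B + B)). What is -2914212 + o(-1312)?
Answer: -2914212 + 4*√517174 ≈ -2.9113e+6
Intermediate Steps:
o(B) = √(B + 2*B*(-1842 + B)) (o(B) = √(B + (-1842 + B)*(2*B)) = √(B + 2*B*(-1842 + B)))
-2914212 + o(-1312) = -2914212 + √(-1312*(-3683 + 2*(-1312))) = -2914212 + √(-1312*(-3683 - 2624)) = -2914212 + √(-1312*(-6307)) = -2914212 + √8274784 = -2914212 + 4*√517174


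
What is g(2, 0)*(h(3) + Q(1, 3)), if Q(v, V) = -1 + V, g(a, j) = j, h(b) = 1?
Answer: 0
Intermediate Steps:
g(2, 0)*(h(3) + Q(1, 3)) = 0*(1 + (-1 + 3)) = 0*(1 + 2) = 0*3 = 0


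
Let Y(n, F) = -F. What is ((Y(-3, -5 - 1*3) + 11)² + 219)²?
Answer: 336400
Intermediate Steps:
((Y(-3, -5 - 1*3) + 11)² + 219)² = ((-(-5 - 1*3) + 11)² + 219)² = ((-(-5 - 3) + 11)² + 219)² = ((-1*(-8) + 11)² + 219)² = ((8 + 11)² + 219)² = (19² + 219)² = (361 + 219)² = 580² = 336400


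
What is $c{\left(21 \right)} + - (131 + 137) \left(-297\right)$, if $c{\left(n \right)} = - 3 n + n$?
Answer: $79554$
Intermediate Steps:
$c{\left(n \right)} = - 2 n$
$c{\left(21 \right)} + - (131 + 137) \left(-297\right) = \left(-2\right) 21 + - (131 + 137) \left(-297\right) = -42 + \left(-1\right) 268 \left(-297\right) = -42 - -79596 = -42 + 79596 = 79554$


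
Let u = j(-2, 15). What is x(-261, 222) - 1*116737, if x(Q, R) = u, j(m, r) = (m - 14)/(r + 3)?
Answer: -1050641/9 ≈ -1.1674e+5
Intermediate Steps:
j(m, r) = (-14 + m)/(3 + r)
u = -8/9 (u = (-14 - 2)/(3 + 15) = -16/18 = (1/18)*(-16) = -8/9 ≈ -0.88889)
x(Q, R) = -8/9
x(-261, 222) - 1*116737 = -8/9 - 1*116737 = -8/9 - 116737 = -1050641/9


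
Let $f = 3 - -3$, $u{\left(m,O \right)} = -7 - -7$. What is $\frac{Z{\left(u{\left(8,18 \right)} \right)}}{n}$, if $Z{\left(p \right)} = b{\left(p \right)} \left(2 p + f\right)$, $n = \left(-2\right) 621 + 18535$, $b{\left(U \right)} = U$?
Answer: $0$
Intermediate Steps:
$u{\left(m,O \right)} = 0$ ($u{\left(m,O \right)} = -7 + 7 = 0$)
$f = 6$ ($f = 3 + 3 = 6$)
$n = 17293$ ($n = -1242 + 18535 = 17293$)
$Z{\left(p \right)} = p \left(6 + 2 p\right)$ ($Z{\left(p \right)} = p \left(2 p + 6\right) = p \left(6 + 2 p\right)$)
$\frac{Z{\left(u{\left(8,18 \right)} \right)}}{n} = \frac{2 \cdot 0 \left(3 + 0\right)}{17293} = 2 \cdot 0 \cdot 3 \cdot \frac{1}{17293} = 0 \cdot \frac{1}{17293} = 0$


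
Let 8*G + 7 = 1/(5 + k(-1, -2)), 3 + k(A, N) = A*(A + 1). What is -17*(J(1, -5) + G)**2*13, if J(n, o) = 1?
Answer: -1989/256 ≈ -7.7695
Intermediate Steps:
k(A, N) = -3 + A*(1 + A) (k(A, N) = -3 + A*(A + 1) = -3 + A*(1 + A))
G = -13/16 (G = -7/8 + 1/(8*(5 + (-3 - 1 + (-1)**2))) = -7/8 + 1/(8*(5 + (-3 - 1 + 1))) = -7/8 + 1/(8*(5 - 3)) = -7/8 + (1/8)/2 = -7/8 + (1/8)*(1/2) = -7/8 + 1/16 = -13/16 ≈ -0.81250)
-17*(J(1, -5) + G)**2*13 = -17*(1 - 13/16)**2*13 = -17*(3/16)**2*13 = -17*9/256*13 = -153/256*13 = -1989/256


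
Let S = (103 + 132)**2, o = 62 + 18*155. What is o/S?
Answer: 2852/55225 ≈ 0.051643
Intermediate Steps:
o = 2852 (o = 62 + 2790 = 2852)
S = 55225 (S = 235**2 = 55225)
o/S = 2852/55225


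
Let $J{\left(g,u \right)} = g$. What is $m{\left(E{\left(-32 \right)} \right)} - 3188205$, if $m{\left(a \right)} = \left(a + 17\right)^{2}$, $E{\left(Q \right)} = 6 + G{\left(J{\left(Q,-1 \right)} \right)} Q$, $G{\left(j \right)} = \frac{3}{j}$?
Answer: $-3187529$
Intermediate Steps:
$E{\left(Q \right)} = 9$ ($E{\left(Q \right)} = 6 + \frac{3}{Q} Q = 6 + 3 = 9$)
$m{\left(a \right)} = \left(17 + a\right)^{2}$
$m{\left(E{\left(-32 \right)} \right)} - 3188205 = \left(17 + 9\right)^{2} - 3188205 = 26^{2} - 3188205 = 676 - 3188205 = -3187529$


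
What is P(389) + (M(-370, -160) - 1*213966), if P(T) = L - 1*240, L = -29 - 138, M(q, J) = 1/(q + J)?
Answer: -113617691/530 ≈ -2.1437e+5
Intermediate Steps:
M(q, J) = 1/(J + q)
L = -167
P(T) = -407 (P(T) = -167 - 1*240 = -167 - 240 = -407)
P(389) + (M(-370, -160) - 1*213966) = -407 + (1/(-160 - 370) - 1*213966) = -407 + (1/(-530) - 213966) = -407 + (-1/530 - 213966) = -407 - 113401981/530 = -113617691/530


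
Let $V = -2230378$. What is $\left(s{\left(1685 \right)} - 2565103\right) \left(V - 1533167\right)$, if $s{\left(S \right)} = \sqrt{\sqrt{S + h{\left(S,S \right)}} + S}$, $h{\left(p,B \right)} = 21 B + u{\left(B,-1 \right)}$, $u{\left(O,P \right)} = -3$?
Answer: $9653880570135 - 3763545 \sqrt{1685 + \sqrt{37067}} \approx 9.6537 \cdot 10^{12}$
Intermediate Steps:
$h{\left(p,B \right)} = -3 + 21 B$ ($h{\left(p,B \right)} = 21 B - 3 = -3 + 21 B$)
$s{\left(S \right)} = \sqrt{S + \sqrt{-3 + 22 S}}$ ($s{\left(S \right)} = \sqrt{\sqrt{S + \left(-3 + 21 S\right)} + S} = \sqrt{\sqrt{-3 + 22 S} + S} = \sqrt{S + \sqrt{-3 + 22 S}}$)
$\left(s{\left(1685 \right)} - 2565103\right) \left(V - 1533167\right) = \left(\sqrt{1685 + \sqrt{-3 + 22 \cdot 1685}} - 2565103\right) \left(-2230378 - 1533167\right) = \left(\sqrt{1685 + \sqrt{-3 + 37070}} - 2565103\right) \left(-3763545\right) = \left(\sqrt{1685 + \sqrt{37067}} - 2565103\right) \left(-3763545\right) = \left(-2565103 + \sqrt{1685 + \sqrt{37067}}\right) \left(-3763545\right) = 9653880570135 - 3763545 \sqrt{1685 + \sqrt{37067}}$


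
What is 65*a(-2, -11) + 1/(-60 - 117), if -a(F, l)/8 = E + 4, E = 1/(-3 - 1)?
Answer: -345151/177 ≈ -1950.0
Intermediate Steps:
E = -1/4 (E = 1/(-4) = -1/4 ≈ -0.25000)
a(F, l) = -30 (a(F, l) = -8*(-1/4 + 4) = -8*15/4 = -30)
65*a(-2, -11) + 1/(-60 - 117) = 65*(-30) + 1/(-60 - 117) = -1950 + 1/(-177) = -1950 - 1/177 = -345151/177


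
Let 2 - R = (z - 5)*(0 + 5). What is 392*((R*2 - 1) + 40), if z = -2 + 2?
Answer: 36456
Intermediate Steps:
z = 0
R = 27 (R = 2 - (0 - 5)*(0 + 5) = 2 - (-5)*5 = 2 - 1*(-25) = 2 + 25 = 27)
392*((R*2 - 1) + 40) = 392*((27*2 - 1) + 40) = 392*((54 - 1) + 40) = 392*(53 + 40) = 392*93 = 36456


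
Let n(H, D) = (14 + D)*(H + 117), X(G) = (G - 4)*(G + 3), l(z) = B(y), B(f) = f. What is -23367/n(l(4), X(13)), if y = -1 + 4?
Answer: -7789/6320 ≈ -1.2324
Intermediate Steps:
y = 3
l(z) = 3
X(G) = (-4 + G)*(3 + G)
n(H, D) = (14 + D)*(117 + H)
-23367/n(l(4), X(13)) = -23367/(1638 + 14*3 + 117*(-12 + 13² - 1*13) + (-12 + 13² - 1*13)*3) = -23367/(1638 + 42 + 117*(-12 + 169 - 13) + (-12 + 169 - 13)*3) = -23367/(1638 + 42 + 117*144 + 144*3) = -23367/(1638 + 42 + 16848 + 432) = -23367/18960 = -23367*1/18960 = -7789/6320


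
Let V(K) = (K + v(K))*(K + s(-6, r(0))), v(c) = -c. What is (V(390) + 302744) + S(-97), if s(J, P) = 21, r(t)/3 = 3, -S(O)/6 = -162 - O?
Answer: 303134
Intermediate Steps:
S(O) = 972 + 6*O (S(O) = -6*(-162 - O) = 972 + 6*O)
r(t) = 9 (r(t) = 3*3 = 9)
V(K) = 0 (V(K) = (K - K)*(K + 21) = 0*(21 + K) = 0)
(V(390) + 302744) + S(-97) = (0 + 302744) + (972 + 6*(-97)) = 302744 + (972 - 582) = 302744 + 390 = 303134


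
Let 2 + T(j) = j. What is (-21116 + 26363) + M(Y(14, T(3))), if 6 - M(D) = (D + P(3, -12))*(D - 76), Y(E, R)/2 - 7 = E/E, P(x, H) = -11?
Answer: 5553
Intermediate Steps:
T(j) = -2 + j
Y(E, R) = 16 (Y(E, R) = 14 + 2*(E/E) = 14 + 2*1 = 14 + 2 = 16)
M(D) = 6 - (-76 + D)*(-11 + D) (M(D) = 6 - (D - 11)*(D - 76) = 6 - (-11 + D)*(-76 + D) = 6 - (-76 + D)*(-11 + D))
(-21116 + 26363) + M(Y(14, T(3))) = (-21116 + 26363) + (-830 - 1*16² + 87*16) = 5247 + (-830 - 1*256 + 1392) = 5247 + (-830 - 256 + 1392) = 5247 + 306 = 5553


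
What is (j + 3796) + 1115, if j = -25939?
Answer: -21028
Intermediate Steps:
(j + 3796) + 1115 = (-25939 + 3796) + 1115 = -22143 + 1115 = -21028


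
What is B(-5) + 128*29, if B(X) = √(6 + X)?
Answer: 3713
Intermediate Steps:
B(-5) + 128*29 = √(6 - 5) + 128*29 = √1 + 3712 = 1 + 3712 = 3713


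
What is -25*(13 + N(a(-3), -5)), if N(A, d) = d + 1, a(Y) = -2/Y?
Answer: -225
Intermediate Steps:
N(A, d) = 1 + d
-25*(13 + N(a(-3), -5)) = -25*(13 + (1 - 5)) = -25*(13 - 4) = -25*9 = -225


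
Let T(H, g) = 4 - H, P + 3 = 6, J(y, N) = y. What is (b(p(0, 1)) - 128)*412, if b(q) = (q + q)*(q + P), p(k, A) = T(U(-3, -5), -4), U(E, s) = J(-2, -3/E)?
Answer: -8240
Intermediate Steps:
U(E, s) = -2
P = 3 (P = -3 + 6 = 3)
p(k, A) = 6 (p(k, A) = 4 - 1*(-2) = 4 + 2 = 6)
b(q) = 2*q*(3 + q) (b(q) = (q + q)*(q + 3) = (2*q)*(3 + q) = 2*q*(3 + q))
(b(p(0, 1)) - 128)*412 = (2*6*(3 + 6) - 128)*412 = (2*6*9 - 128)*412 = (108 - 128)*412 = -20*412 = -8240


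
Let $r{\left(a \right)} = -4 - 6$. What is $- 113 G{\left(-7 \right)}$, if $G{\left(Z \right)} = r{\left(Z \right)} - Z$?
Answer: $339$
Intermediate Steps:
$r{\left(a \right)} = -10$ ($r{\left(a \right)} = -4 - 6 = -10$)
$G{\left(Z \right)} = -10 - Z$
$- 113 G{\left(-7 \right)} = - 113 \left(-10 - -7\right) = - 113 \left(-10 + 7\right) = \left(-113\right) \left(-3\right) = 339$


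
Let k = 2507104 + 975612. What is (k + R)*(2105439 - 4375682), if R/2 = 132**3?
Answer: -18349584124436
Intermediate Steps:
k = 3482716
R = 4599936 (R = 2*132**3 = 2*2299968 = 4599936)
(k + R)*(2105439 - 4375682) = (3482716 + 4599936)*(2105439 - 4375682) = 8082652*(-2270243) = -18349584124436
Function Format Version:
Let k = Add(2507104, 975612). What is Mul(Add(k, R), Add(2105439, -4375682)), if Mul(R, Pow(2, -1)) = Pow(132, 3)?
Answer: -18349584124436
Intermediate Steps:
k = 3482716
R = 4599936 (R = Mul(2, Pow(132, 3)) = Mul(2, 2299968) = 4599936)
Mul(Add(k, R), Add(2105439, -4375682)) = Mul(Add(3482716, 4599936), Add(2105439, -4375682)) = Mul(8082652, -2270243) = -18349584124436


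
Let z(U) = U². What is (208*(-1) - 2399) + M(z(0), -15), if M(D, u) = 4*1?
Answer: -2603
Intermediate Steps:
M(D, u) = 4
(208*(-1) - 2399) + M(z(0), -15) = (208*(-1) - 2399) + 4 = (-208 - 2399) + 4 = -2607 + 4 = -2603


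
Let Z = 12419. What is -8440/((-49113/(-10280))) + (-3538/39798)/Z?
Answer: -794126480467411/449521613739 ≈ -1766.6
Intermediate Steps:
-8440/((-49113/(-10280))) + (-3538/39798)/Z = -8440/((-49113/(-10280))) - 3538/39798/12419 = -8440/((-49113*(-1/10280))) - 3538*1/39798*(1/12419) = -8440/49113/10280 - 1769/19899*1/12419 = -8440*10280/49113 - 1769/247125681 = -86763200/49113 - 1769/247125681 = -794126480467411/449521613739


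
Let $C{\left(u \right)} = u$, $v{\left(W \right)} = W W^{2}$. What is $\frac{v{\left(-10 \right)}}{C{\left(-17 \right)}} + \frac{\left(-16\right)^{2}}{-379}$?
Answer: $\frac{374648}{6443} \approx 58.148$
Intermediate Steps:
$v{\left(W \right)} = W^{3}$
$\frac{v{\left(-10 \right)}}{C{\left(-17 \right)}} + \frac{\left(-16\right)^{2}}{-379} = \frac{\left(-10\right)^{3}}{-17} + \frac{\left(-16\right)^{2}}{-379} = \left(-1000\right) \left(- \frac{1}{17}\right) + 256 \left(- \frac{1}{379}\right) = \frac{1000}{17} - \frac{256}{379} = \frac{374648}{6443}$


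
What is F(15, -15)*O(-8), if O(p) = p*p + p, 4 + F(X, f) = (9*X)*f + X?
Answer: -112784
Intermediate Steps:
F(X, f) = -4 + X + 9*X*f (F(X, f) = -4 + ((9*X)*f + X) = -4 + (9*X*f + X) = -4 + (X + 9*X*f) = -4 + X + 9*X*f)
O(p) = p + p**2 (O(p) = p**2 + p = p + p**2)
F(15, -15)*O(-8) = (-4 + 15 + 9*15*(-15))*(-8*(1 - 8)) = (-4 + 15 - 2025)*(-8*(-7)) = -2014*56 = -112784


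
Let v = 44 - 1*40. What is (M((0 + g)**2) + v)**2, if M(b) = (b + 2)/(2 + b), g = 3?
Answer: 25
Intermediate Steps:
v = 4 (v = 44 - 40 = 4)
M(b) = 1 (M(b) = (2 + b)/(2 + b) = 1)
(M((0 + g)**2) + v)**2 = (1 + 4)**2 = 5**2 = 25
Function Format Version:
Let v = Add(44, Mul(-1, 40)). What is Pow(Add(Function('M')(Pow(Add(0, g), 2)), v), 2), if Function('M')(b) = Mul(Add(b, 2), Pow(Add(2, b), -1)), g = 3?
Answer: 25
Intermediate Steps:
v = 4 (v = Add(44, -40) = 4)
Function('M')(b) = 1 (Function('M')(b) = Mul(Add(2, b), Pow(Add(2, b), -1)) = 1)
Pow(Add(Function('M')(Pow(Add(0, g), 2)), v), 2) = Pow(Add(1, 4), 2) = Pow(5, 2) = 25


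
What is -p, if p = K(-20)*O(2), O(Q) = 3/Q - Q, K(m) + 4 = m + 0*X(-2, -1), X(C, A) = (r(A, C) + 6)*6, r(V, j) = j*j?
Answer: -12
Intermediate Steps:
r(V, j) = j²
X(C, A) = 36 + 6*C² (X(C, A) = (C² + 6)*6 = (6 + C²)*6 = 36 + 6*C²)
K(m) = -4 + m (K(m) = -4 + (m + 0*(36 + 6*(-2)²)) = -4 + (m + 0*(36 + 6*4)) = -4 + (m + 0*(36 + 24)) = -4 + (m + 0*60) = -4 + (m + 0) = -4 + m)
O(Q) = -Q + 3/Q
p = 12 (p = (-4 - 20)*(-1*2 + 3/2) = -24*(-2 + 3*(½)) = -24*(-2 + 3/2) = -24*(-½) = 12)
-p = -1*12 = -12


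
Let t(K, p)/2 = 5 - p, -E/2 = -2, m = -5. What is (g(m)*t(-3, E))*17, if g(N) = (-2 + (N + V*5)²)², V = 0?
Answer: 17986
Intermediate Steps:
E = 4 (E = -2*(-2) = 4)
t(K, p) = 10 - 2*p (t(K, p) = 2*(5 - p) = 10 - 2*p)
g(N) = (-2 + N²)² (g(N) = (-2 + (N + 0*5)²)² = (-2 + (N + 0)²)² = (-2 + N²)²)
(g(m)*t(-3, E))*17 = ((-2 + (-5)²)²*(10 - 2*4))*17 = ((-2 + 25)²*(10 - 8))*17 = (23²*2)*17 = (529*2)*17 = 1058*17 = 17986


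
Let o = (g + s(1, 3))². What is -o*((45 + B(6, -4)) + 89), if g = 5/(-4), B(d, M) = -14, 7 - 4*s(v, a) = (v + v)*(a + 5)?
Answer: -1470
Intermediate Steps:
s(v, a) = 7/4 - v*(5 + a)/2 (s(v, a) = 7/4 - (v + v)*(a + 5)/4 = 7/4 - 2*v*(5 + a)/4 = 7/4 - v*(5 + a)/2)
g = -5/4 (g = 5*(-¼) = -5/4 ≈ -1.2500)
o = 49/4 (o = (-5/4 + (7/4 - 5/2*1 - ½*3*1))² = (-5/4 + (7/4 - 5/2 - 3/2))² = (-5/4 - 9/4)² = (-7/2)² = 49/4 ≈ 12.250)
-o*((45 + B(6, -4)) + 89) = -49*((45 - 14) + 89)/4 = -49*(31 + 89)/4 = -49*120/4 = -1*1470 = -1470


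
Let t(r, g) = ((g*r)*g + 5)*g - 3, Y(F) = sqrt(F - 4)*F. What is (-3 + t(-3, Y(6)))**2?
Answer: 3205548 + 15192*sqrt(2) ≈ 3.2270e+6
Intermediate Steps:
Y(F) = F*sqrt(-4 + F) (Y(F) = sqrt(-4 + F)*F = F*sqrt(-4 + F))
t(r, g) = -3 + g*(5 + r*g**2) (t(r, g) = (r*g**2 + 5)*g - 3 = (5 + r*g**2)*g - 3 = g*(5 + r*g**2) - 3 = -3 + g*(5 + r*g**2))
(-3 + t(-3, Y(6)))**2 = (-3 + (-3 + 5*(6*sqrt(-4 + 6)) - 3*216*(-4 + 6)**(3/2)))**2 = (-3 + (-3 + 5*(6*sqrt(2)) - 3*432*sqrt(2)))**2 = (-3 + (-3 + 30*sqrt(2) - 1296*sqrt(2)))**2 = (-3 + (-3 - 1266*sqrt(2)))**2 = (-6 - 1266*sqrt(2))**2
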